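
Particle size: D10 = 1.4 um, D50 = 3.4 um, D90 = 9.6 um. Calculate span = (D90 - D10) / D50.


Span = (9.6 - 1.4) / 3.4 = 8.2 / 3.4 = 2.412

2.412


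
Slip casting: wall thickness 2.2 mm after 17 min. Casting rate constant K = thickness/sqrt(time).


K = 2.2 / sqrt(17) = 2.2 / 4.1231 = 0.534 mm/min^0.5

0.534


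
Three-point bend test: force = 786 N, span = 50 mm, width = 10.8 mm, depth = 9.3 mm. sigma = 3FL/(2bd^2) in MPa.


sigma = 3*786*50/(2*10.8*9.3^2) = 63.1 MPa

63.1


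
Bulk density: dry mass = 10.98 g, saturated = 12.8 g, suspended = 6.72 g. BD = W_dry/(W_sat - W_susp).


BD = 10.98 / (12.8 - 6.72) = 10.98 / 6.08 = 1.806 g/cm^3

1.806


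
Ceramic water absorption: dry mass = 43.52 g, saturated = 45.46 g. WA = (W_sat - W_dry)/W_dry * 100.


WA = (45.46 - 43.52) / 43.52 * 100 = 4.46%

4.46


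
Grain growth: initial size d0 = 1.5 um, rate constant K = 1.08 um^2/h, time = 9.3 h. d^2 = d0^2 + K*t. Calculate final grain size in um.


d^2 = 1.5^2 + 1.08*9.3 = 12.294
d = sqrt(12.294) = 3.51 um

3.51


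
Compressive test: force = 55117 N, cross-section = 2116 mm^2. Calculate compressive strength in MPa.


CS = 55117 / 2116 = 26.0 MPa

26.0


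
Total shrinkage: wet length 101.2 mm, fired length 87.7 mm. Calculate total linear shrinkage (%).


TS = (101.2 - 87.7) / 101.2 * 100 = 13.34%

13.34


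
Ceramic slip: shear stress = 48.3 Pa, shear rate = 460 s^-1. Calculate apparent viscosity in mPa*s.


eta = tau/gamma * 1000 = 48.3/460 * 1000 = 105.0 mPa*s

105.0


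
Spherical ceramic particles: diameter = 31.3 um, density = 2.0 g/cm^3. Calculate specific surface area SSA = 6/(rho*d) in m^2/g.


SSA = 6 / (2.0 * 31.3) = 0.096 m^2/g

0.096


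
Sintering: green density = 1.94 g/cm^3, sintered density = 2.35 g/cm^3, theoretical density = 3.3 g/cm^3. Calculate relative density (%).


Relative = 2.35 / 3.3 * 100 = 71.2%

71.2


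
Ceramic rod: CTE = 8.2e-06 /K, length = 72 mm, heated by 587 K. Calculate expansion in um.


dL = 8.2e-06 * 72 * 587 * 1000 = 346.565 um

346.565


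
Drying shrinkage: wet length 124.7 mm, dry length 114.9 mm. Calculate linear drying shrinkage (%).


DS = (124.7 - 114.9) / 124.7 * 100 = 7.86%

7.86


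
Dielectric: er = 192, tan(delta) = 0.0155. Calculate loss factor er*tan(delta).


Loss = 192 * 0.0155 = 2.976

2.976


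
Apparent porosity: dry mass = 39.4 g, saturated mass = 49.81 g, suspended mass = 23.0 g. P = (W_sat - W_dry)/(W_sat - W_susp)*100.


P = (49.81 - 39.4) / (49.81 - 23.0) * 100 = 10.41 / 26.81 * 100 = 38.8%

38.8


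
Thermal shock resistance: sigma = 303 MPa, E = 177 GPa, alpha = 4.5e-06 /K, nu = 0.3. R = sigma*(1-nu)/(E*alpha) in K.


R = 303*(1-0.3)/(177*1000*4.5e-06) = 266 K

266


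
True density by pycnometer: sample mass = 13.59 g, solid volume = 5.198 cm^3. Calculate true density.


TD = 13.59 / 5.198 = 2.614 g/cm^3

2.614


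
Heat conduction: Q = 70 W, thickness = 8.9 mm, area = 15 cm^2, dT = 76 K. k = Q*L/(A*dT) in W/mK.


k = 70*8.9/1000/(15/10000*76) = 5.46 W/mK

5.46


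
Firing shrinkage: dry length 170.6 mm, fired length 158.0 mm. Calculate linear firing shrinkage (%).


FS = (170.6 - 158.0) / 170.6 * 100 = 7.39%

7.39


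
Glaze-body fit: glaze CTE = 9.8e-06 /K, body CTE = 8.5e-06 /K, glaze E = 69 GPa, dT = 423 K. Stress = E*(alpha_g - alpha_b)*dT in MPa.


Stress = 69*1000*(9.8e-06 - 8.5e-06)*423 = 37.9 MPa

37.9


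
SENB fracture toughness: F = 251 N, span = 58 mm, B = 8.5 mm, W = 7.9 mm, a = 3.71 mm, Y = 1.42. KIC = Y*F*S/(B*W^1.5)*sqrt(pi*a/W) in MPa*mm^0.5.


KIC = 1.42*251*58/(8.5*7.9^1.5)*sqrt(pi*3.71/7.9) = 133.04

133.04


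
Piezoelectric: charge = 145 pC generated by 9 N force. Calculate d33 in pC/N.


d33 = 145 / 9 = 16.1 pC/N

16.1


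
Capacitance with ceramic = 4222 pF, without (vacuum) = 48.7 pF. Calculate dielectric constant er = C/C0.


er = 4222 / 48.7 = 86.69

86.69


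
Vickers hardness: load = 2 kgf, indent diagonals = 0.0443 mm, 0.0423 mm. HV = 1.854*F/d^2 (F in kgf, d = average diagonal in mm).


d_avg = (0.0443+0.0423)/2 = 0.0433 mm
HV = 1.854*2/0.0433^2 = 1978

1978


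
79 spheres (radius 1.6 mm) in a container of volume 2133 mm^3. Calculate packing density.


V_sphere = 4/3*pi*1.6^3 = 17.1573 mm^3
Total V = 79*17.1573 = 1355.4267 mm^3
PD = 1355.4267 / 2133 = 0.635

0.635


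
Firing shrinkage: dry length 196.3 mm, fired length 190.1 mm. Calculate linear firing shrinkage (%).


FS = (196.3 - 190.1) / 196.3 * 100 = 3.16%

3.16


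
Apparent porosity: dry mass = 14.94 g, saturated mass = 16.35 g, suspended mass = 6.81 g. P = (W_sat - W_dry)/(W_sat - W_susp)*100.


P = (16.35 - 14.94) / (16.35 - 6.81) * 100 = 1.41 / 9.54 * 100 = 14.8%

14.8


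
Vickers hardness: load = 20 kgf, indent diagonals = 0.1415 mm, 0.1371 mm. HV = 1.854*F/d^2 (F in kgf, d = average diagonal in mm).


d_avg = (0.1415+0.1371)/2 = 0.1393 mm
HV = 1.854*20/0.1393^2 = 1911

1911


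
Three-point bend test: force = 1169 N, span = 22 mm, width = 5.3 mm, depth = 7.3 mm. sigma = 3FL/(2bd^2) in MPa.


sigma = 3*1169*22/(2*5.3*7.3^2) = 136.6 MPa

136.6


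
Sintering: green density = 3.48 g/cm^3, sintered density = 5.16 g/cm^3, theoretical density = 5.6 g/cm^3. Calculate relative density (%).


Relative = 5.16 / 5.6 * 100 = 92.1%

92.1


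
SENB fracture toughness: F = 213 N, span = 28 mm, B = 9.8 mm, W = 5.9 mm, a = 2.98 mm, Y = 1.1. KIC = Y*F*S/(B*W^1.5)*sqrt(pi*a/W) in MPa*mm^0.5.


KIC = 1.1*213*28/(9.8*5.9^1.5)*sqrt(pi*2.98/5.9) = 58.84

58.84


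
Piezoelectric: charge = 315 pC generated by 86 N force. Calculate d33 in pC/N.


d33 = 315 / 86 = 3.7 pC/N

3.7


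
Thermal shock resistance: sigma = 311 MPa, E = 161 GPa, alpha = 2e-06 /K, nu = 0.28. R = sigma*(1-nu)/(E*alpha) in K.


R = 311*(1-0.28)/(161*1000*2e-06) = 695 K

695


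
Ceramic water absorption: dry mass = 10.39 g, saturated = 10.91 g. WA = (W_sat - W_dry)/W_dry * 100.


WA = (10.91 - 10.39) / 10.39 * 100 = 5.0%

5.0


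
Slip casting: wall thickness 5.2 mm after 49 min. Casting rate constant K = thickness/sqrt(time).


K = 5.2 / sqrt(49) = 5.2 / 7.0 = 0.743 mm/min^0.5

0.743


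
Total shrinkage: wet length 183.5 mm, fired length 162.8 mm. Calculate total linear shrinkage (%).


TS = (183.5 - 162.8) / 183.5 * 100 = 11.28%

11.28


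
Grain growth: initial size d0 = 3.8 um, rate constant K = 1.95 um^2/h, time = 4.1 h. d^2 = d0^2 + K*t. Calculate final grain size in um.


d^2 = 3.8^2 + 1.95*4.1 = 22.435
d = sqrt(22.435) = 4.74 um

4.74


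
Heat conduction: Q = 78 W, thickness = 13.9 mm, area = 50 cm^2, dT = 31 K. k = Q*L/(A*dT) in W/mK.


k = 78*13.9/1000/(50/10000*31) = 6.99 W/mK

6.99


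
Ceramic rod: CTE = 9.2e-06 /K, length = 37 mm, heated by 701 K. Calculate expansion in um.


dL = 9.2e-06 * 37 * 701 * 1000 = 238.62 um

238.62


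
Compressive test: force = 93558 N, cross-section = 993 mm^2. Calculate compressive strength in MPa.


CS = 93558 / 993 = 94.2 MPa

94.2


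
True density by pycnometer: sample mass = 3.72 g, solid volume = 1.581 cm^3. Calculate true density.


TD = 3.72 / 1.581 = 2.353 g/cm^3

2.353


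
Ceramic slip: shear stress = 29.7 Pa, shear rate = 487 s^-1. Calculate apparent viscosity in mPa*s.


eta = tau/gamma * 1000 = 29.7/487 * 1000 = 61.0 mPa*s

61.0


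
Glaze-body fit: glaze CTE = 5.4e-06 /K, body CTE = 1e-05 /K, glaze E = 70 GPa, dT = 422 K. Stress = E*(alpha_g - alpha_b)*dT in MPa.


Stress = 70*1000*(5.4e-06 - 1e-05)*422 = -135.9 MPa

-135.9


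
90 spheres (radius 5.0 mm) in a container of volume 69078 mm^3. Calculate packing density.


V_sphere = 4/3*pi*5.0^3 = 523.5988 mm^3
Total V = 90*523.5988 = 47123.892 mm^3
PD = 47123.892 / 69078 = 0.682

0.682


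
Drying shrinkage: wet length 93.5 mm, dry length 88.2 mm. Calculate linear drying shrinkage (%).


DS = (93.5 - 88.2) / 93.5 * 100 = 5.67%

5.67


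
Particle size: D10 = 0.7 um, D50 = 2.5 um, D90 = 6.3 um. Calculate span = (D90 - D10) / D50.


Span = (6.3 - 0.7) / 2.5 = 5.6 / 2.5 = 2.24

2.24


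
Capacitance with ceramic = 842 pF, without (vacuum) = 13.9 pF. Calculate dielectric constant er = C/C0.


er = 842 / 13.9 = 60.58

60.58


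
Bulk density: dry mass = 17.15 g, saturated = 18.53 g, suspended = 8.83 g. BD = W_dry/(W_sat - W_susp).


BD = 17.15 / (18.53 - 8.83) = 17.15 / 9.7 = 1.768 g/cm^3

1.768


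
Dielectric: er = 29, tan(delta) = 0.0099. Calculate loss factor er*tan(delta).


Loss = 29 * 0.0099 = 0.287

0.287


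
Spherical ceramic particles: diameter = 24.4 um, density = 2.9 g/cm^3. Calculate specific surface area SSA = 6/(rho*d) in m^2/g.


SSA = 6 / (2.9 * 24.4) = 0.085 m^2/g

0.085


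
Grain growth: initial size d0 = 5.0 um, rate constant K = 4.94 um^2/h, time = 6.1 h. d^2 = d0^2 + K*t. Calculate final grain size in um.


d^2 = 5.0^2 + 4.94*6.1 = 55.134
d = sqrt(55.134) = 7.43 um

7.43


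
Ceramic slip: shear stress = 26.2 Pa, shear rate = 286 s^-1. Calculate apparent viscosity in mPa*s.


eta = tau/gamma * 1000 = 26.2/286 * 1000 = 91.6 mPa*s

91.6


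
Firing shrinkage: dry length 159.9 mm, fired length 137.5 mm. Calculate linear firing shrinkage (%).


FS = (159.9 - 137.5) / 159.9 * 100 = 14.01%

14.01


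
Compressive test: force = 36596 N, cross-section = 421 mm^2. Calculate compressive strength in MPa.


CS = 36596 / 421 = 86.9 MPa

86.9


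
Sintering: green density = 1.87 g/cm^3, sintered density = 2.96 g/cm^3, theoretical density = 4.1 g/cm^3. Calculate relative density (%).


Relative = 2.96 / 4.1 * 100 = 72.2%

72.2


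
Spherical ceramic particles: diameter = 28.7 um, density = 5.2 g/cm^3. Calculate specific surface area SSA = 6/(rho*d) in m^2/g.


SSA = 6 / (5.2 * 28.7) = 0.04 m^2/g

0.04


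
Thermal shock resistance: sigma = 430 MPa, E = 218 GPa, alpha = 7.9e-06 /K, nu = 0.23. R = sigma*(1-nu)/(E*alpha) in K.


R = 430*(1-0.23)/(218*1000*7.9e-06) = 192 K

192


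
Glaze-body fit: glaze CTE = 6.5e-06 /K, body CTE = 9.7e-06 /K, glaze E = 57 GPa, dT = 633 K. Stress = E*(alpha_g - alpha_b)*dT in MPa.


Stress = 57*1000*(6.5e-06 - 9.7e-06)*633 = -115.5 MPa

-115.5


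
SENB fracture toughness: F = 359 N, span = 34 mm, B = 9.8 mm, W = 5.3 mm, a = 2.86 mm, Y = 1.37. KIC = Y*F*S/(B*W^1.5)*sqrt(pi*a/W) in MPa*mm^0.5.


KIC = 1.37*359*34/(9.8*5.3^1.5)*sqrt(pi*2.86/5.3) = 182.08

182.08


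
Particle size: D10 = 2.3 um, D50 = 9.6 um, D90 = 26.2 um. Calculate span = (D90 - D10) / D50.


Span = (26.2 - 2.3) / 9.6 = 23.9 / 9.6 = 2.49

2.49


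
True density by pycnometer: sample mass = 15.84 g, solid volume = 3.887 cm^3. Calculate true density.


TD = 15.84 / 3.887 = 4.075 g/cm^3

4.075


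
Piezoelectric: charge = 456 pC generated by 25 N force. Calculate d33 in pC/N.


d33 = 456 / 25 = 18.2 pC/N

18.2


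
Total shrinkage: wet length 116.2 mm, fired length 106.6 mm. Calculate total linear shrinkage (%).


TS = (116.2 - 106.6) / 116.2 * 100 = 8.26%

8.26


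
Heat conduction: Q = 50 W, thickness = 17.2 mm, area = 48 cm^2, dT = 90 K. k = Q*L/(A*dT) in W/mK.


k = 50*17.2/1000/(48/10000*90) = 1.99 W/mK

1.99


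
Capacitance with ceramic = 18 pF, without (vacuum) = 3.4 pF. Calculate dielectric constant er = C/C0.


er = 18 / 3.4 = 5.29

5.29


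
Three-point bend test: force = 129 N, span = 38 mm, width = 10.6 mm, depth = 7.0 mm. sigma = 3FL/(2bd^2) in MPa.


sigma = 3*129*38/(2*10.6*7.0^2) = 14.2 MPa

14.2


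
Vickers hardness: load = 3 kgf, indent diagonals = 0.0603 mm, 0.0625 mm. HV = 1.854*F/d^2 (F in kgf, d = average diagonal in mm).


d_avg = (0.0603+0.0625)/2 = 0.0614 mm
HV = 1.854*3/0.0614^2 = 1475

1475


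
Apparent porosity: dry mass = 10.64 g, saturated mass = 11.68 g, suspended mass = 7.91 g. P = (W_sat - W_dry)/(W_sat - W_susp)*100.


P = (11.68 - 10.64) / (11.68 - 7.91) * 100 = 1.04 / 3.77 * 100 = 27.6%

27.6


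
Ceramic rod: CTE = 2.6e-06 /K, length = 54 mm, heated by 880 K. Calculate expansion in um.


dL = 2.6e-06 * 54 * 880 * 1000 = 123.552 um

123.552


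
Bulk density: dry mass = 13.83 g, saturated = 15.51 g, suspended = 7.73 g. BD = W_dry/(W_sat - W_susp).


BD = 13.83 / (15.51 - 7.73) = 13.83 / 7.78 = 1.778 g/cm^3

1.778


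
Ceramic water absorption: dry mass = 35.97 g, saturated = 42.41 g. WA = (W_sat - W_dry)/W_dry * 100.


WA = (42.41 - 35.97) / 35.97 * 100 = 17.9%

17.9


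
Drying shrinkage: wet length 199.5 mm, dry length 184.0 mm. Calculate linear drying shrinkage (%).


DS = (199.5 - 184.0) / 199.5 * 100 = 7.77%

7.77


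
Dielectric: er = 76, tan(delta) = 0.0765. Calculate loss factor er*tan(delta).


Loss = 76 * 0.0765 = 5.814

5.814


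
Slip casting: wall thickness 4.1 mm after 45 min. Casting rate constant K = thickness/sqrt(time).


K = 4.1 / sqrt(45) = 4.1 / 6.7082 = 0.611 mm/min^0.5

0.611


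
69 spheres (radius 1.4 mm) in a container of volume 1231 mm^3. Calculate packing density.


V_sphere = 4/3*pi*1.4^3 = 11.494 mm^3
Total V = 69*11.494 = 793.086 mm^3
PD = 793.086 / 1231 = 0.644

0.644


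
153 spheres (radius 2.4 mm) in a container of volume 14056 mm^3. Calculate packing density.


V_sphere = 4/3*pi*2.4^3 = 57.9058 mm^3
Total V = 153*57.9058 = 8859.5874 mm^3
PD = 8859.5874 / 14056 = 0.63

0.63


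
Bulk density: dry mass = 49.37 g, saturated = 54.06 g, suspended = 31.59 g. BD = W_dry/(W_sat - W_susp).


BD = 49.37 / (54.06 - 31.59) = 49.37 / 22.47 = 2.197 g/cm^3

2.197


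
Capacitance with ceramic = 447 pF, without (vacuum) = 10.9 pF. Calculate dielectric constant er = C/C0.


er = 447 / 10.9 = 41.01

41.01


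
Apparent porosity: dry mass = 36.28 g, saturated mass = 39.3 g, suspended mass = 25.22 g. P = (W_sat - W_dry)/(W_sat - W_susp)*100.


P = (39.3 - 36.28) / (39.3 - 25.22) * 100 = 3.02 / 14.08 * 100 = 21.4%

21.4


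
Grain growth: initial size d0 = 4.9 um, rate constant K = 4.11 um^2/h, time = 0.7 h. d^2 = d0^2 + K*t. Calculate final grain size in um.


d^2 = 4.9^2 + 4.11*0.7 = 26.887
d = sqrt(26.887) = 5.19 um

5.19


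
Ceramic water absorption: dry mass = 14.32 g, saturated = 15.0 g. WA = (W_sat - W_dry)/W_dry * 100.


WA = (15.0 - 14.32) / 14.32 * 100 = 4.75%

4.75


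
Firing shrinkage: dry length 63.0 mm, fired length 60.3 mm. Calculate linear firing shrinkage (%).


FS = (63.0 - 60.3) / 63.0 * 100 = 4.29%

4.29


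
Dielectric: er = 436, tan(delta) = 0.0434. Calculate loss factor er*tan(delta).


Loss = 436 * 0.0434 = 18.922

18.922


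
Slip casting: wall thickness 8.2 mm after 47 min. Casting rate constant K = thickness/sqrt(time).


K = 8.2 / sqrt(47) = 8.2 / 6.8557 = 1.196 mm/min^0.5

1.196


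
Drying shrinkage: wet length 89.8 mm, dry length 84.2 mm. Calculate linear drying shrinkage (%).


DS = (89.8 - 84.2) / 89.8 * 100 = 6.24%

6.24


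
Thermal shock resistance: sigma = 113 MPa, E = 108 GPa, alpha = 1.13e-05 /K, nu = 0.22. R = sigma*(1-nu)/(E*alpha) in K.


R = 113*(1-0.22)/(108*1000*1.13e-05) = 72 K

72


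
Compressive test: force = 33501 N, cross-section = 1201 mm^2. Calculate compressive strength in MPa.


CS = 33501 / 1201 = 27.9 MPa

27.9


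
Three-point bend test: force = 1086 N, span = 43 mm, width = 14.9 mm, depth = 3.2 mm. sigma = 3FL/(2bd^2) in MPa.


sigma = 3*1086*43/(2*14.9*3.2^2) = 459.1 MPa

459.1


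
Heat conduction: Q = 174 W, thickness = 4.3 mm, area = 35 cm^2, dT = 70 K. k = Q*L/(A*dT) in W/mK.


k = 174*4.3/1000/(35/10000*70) = 3.05 W/mK

3.05


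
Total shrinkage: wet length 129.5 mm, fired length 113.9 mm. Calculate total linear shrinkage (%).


TS = (129.5 - 113.9) / 129.5 * 100 = 12.05%

12.05


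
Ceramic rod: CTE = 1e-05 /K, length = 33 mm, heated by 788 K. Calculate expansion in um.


dL = 1e-05 * 33 * 788 * 1000 = 260.04 um

260.04


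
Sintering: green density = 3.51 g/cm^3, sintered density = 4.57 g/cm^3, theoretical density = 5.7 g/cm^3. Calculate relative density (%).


Relative = 4.57 / 5.7 * 100 = 80.2%

80.2


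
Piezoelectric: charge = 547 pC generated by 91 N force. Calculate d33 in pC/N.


d33 = 547 / 91 = 6.0 pC/N

6.0


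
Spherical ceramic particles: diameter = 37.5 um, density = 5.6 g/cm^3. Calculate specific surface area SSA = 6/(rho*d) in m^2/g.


SSA = 6 / (5.6 * 37.5) = 0.029 m^2/g

0.029


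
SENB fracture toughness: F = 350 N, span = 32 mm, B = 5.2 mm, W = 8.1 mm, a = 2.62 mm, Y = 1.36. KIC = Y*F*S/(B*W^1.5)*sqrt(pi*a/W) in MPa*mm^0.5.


KIC = 1.36*350*32/(5.2*8.1^1.5)*sqrt(pi*2.62/8.1) = 128.09

128.09


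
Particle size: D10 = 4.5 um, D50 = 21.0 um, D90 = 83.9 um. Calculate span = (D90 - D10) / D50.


Span = (83.9 - 4.5) / 21.0 = 79.4 / 21.0 = 3.781

3.781


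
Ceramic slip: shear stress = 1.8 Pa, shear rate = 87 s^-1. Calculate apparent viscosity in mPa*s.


eta = tau/gamma * 1000 = 1.8/87 * 1000 = 20.7 mPa*s

20.7


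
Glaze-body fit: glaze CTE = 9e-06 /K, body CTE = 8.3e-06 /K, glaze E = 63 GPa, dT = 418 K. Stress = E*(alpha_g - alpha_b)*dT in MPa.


Stress = 63*1000*(9e-06 - 8.3e-06)*418 = 18.4 MPa

18.4


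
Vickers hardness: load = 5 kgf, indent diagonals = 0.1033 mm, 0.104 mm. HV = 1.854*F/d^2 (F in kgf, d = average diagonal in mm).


d_avg = (0.1033+0.104)/2 = 0.10365 mm
HV = 1.854*5/0.10365^2 = 863

863


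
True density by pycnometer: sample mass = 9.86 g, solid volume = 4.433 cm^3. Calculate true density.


TD = 9.86 / 4.433 = 2.224 g/cm^3

2.224


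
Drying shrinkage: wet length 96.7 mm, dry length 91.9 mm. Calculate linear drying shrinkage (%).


DS = (96.7 - 91.9) / 96.7 * 100 = 4.96%

4.96


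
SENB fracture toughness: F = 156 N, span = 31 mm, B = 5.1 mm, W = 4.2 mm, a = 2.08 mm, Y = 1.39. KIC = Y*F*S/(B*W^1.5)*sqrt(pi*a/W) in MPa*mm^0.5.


KIC = 1.39*156*31/(5.1*4.2^1.5)*sqrt(pi*2.08/4.2) = 191.0

191.0


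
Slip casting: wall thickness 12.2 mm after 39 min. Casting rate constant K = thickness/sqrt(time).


K = 12.2 / sqrt(39) = 12.2 / 6.245 = 1.954 mm/min^0.5

1.954


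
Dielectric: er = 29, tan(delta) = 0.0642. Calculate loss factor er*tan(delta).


Loss = 29 * 0.0642 = 1.862

1.862


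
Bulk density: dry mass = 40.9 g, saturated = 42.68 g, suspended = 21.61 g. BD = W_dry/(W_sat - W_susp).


BD = 40.9 / (42.68 - 21.61) = 40.9 / 21.07 = 1.941 g/cm^3

1.941


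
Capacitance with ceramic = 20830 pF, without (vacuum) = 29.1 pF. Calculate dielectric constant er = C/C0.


er = 20830 / 29.1 = 715.81

715.81


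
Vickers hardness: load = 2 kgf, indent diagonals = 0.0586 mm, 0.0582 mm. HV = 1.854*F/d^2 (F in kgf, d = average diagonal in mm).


d_avg = (0.0586+0.0582)/2 = 0.0584 mm
HV = 1.854*2/0.0584^2 = 1087

1087


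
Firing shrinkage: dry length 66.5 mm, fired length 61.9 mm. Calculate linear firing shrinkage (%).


FS = (66.5 - 61.9) / 66.5 * 100 = 6.92%

6.92


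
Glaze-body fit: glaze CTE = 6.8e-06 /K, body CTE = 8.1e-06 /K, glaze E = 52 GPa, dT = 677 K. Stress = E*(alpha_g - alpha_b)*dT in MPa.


Stress = 52*1000*(6.8e-06 - 8.1e-06)*677 = -45.8 MPa

-45.8


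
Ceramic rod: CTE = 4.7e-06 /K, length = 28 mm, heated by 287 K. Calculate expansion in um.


dL = 4.7e-06 * 28 * 287 * 1000 = 37.769 um

37.769


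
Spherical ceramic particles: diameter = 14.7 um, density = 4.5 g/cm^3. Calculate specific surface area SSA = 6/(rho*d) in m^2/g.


SSA = 6 / (4.5 * 14.7) = 0.091 m^2/g

0.091


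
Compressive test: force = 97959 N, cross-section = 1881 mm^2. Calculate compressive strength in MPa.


CS = 97959 / 1881 = 52.1 MPa

52.1


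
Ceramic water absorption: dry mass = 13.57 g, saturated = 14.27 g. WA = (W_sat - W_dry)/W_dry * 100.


WA = (14.27 - 13.57) / 13.57 * 100 = 5.16%

5.16


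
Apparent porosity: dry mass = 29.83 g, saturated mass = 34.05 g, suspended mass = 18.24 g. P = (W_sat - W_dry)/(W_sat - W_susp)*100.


P = (34.05 - 29.83) / (34.05 - 18.24) * 100 = 4.22 / 15.81 * 100 = 26.7%

26.7


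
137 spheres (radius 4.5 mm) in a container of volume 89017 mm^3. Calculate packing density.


V_sphere = 4/3*pi*4.5^3 = 381.7035 mm^3
Total V = 137*381.7035 = 52293.3795 mm^3
PD = 52293.3795 / 89017 = 0.587

0.587


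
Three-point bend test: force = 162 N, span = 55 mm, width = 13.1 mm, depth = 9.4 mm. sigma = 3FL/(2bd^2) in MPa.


sigma = 3*162*55/(2*13.1*9.4^2) = 11.5 MPa

11.5


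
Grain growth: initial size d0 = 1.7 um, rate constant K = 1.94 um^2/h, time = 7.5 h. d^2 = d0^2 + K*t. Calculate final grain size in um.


d^2 = 1.7^2 + 1.94*7.5 = 17.44
d = sqrt(17.44) = 4.18 um

4.18


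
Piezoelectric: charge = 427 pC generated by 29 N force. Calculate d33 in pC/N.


d33 = 427 / 29 = 14.7 pC/N

14.7


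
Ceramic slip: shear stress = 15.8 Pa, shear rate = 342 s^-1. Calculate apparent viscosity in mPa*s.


eta = tau/gamma * 1000 = 15.8/342 * 1000 = 46.2 mPa*s

46.2


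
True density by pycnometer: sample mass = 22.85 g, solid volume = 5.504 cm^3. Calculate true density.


TD = 22.85 / 5.504 = 4.152 g/cm^3

4.152


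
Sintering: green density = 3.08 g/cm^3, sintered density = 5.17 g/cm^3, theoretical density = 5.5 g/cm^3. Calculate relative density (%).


Relative = 5.17 / 5.5 * 100 = 94.0%

94.0


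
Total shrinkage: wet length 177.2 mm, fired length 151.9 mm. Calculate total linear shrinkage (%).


TS = (177.2 - 151.9) / 177.2 * 100 = 14.28%

14.28


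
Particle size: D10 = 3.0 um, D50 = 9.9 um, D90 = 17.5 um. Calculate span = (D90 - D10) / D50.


Span = (17.5 - 3.0) / 9.9 = 14.5 / 9.9 = 1.465

1.465


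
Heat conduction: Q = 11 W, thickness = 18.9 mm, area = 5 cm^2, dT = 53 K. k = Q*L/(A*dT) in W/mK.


k = 11*18.9/1000/(5/10000*53) = 7.85 W/mK

7.85


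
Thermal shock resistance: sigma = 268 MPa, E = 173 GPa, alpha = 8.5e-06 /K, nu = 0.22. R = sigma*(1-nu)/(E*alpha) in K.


R = 268*(1-0.22)/(173*1000*8.5e-06) = 142 K

142


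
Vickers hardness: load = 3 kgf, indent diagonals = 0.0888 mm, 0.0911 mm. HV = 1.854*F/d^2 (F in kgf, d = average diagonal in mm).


d_avg = (0.0888+0.0911)/2 = 0.08995 mm
HV = 1.854*3/0.08995^2 = 687

687


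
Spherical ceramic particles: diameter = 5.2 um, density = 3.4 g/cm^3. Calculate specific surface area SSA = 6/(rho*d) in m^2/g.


SSA = 6 / (3.4 * 5.2) = 0.339 m^2/g

0.339


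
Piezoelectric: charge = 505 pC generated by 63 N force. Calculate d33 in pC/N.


d33 = 505 / 63 = 8.0 pC/N

8.0


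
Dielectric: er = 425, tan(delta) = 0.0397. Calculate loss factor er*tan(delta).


Loss = 425 * 0.0397 = 16.873

16.873


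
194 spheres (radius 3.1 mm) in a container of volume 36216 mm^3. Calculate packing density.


V_sphere = 4/3*pi*3.1^3 = 124.7882 mm^3
Total V = 194*124.7882 = 24208.9108 mm^3
PD = 24208.9108 / 36216 = 0.668

0.668


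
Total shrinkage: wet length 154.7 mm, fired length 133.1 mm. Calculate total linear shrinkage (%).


TS = (154.7 - 133.1) / 154.7 * 100 = 13.96%

13.96


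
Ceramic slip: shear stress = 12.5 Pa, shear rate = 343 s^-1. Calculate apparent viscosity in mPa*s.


eta = tau/gamma * 1000 = 12.5/343 * 1000 = 36.4 mPa*s

36.4


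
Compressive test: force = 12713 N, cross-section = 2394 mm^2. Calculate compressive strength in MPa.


CS = 12713 / 2394 = 5.3 MPa

5.3


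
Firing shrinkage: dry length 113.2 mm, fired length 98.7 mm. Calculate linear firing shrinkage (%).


FS = (113.2 - 98.7) / 113.2 * 100 = 12.81%

12.81


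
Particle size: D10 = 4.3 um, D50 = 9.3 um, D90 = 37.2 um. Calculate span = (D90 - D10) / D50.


Span = (37.2 - 4.3) / 9.3 = 32.9 / 9.3 = 3.538

3.538


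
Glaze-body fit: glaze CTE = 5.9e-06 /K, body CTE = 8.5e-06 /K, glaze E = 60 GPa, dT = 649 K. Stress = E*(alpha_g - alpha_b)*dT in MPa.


Stress = 60*1000*(5.9e-06 - 8.5e-06)*649 = -101.2 MPa

-101.2


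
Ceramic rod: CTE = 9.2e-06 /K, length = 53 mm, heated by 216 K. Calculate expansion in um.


dL = 9.2e-06 * 53 * 216 * 1000 = 105.322 um

105.322


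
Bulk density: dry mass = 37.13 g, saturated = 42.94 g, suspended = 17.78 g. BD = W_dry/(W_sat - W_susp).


BD = 37.13 / (42.94 - 17.78) = 37.13 / 25.16 = 1.476 g/cm^3

1.476


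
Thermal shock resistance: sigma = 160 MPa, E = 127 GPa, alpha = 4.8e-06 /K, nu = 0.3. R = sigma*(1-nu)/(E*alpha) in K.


R = 160*(1-0.3)/(127*1000*4.8e-06) = 184 K

184


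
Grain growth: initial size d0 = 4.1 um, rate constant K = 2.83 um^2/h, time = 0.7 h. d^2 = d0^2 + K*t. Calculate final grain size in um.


d^2 = 4.1^2 + 2.83*0.7 = 18.791
d = sqrt(18.791) = 4.33 um

4.33


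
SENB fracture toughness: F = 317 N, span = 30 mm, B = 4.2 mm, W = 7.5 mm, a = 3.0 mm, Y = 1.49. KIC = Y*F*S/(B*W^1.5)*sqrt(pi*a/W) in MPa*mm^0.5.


KIC = 1.49*317*30/(4.2*7.5^1.5)*sqrt(pi*3.0/7.5) = 184.13

184.13


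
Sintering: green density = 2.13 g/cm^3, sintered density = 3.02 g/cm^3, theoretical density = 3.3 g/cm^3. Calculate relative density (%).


Relative = 3.02 / 3.3 * 100 = 91.5%

91.5


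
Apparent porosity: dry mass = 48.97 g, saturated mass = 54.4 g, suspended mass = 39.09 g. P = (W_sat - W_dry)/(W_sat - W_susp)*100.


P = (54.4 - 48.97) / (54.4 - 39.09) * 100 = 5.43 / 15.31 * 100 = 35.5%

35.5


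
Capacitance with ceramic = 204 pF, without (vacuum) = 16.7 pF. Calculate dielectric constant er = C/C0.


er = 204 / 16.7 = 12.22

12.22


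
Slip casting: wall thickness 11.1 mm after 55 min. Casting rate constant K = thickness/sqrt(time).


K = 11.1 / sqrt(55) = 11.1 / 7.4162 = 1.497 mm/min^0.5

1.497


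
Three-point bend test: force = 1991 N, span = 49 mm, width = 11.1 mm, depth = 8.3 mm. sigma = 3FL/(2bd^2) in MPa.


sigma = 3*1991*49/(2*11.1*8.3^2) = 191.4 MPa

191.4


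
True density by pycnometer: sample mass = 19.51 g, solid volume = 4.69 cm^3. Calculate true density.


TD = 19.51 / 4.69 = 4.16 g/cm^3

4.16


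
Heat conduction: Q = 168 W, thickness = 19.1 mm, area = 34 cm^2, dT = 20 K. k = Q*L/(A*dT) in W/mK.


k = 168*19.1/1000/(34/10000*20) = 47.19 W/mK

47.19


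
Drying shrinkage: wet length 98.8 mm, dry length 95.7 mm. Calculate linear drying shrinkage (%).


DS = (98.8 - 95.7) / 98.8 * 100 = 3.14%

3.14


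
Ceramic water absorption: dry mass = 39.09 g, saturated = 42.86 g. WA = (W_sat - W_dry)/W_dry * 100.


WA = (42.86 - 39.09) / 39.09 * 100 = 9.64%

9.64


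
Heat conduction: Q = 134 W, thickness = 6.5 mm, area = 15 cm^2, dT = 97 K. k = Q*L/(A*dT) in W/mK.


k = 134*6.5/1000/(15/10000*97) = 5.99 W/mK

5.99


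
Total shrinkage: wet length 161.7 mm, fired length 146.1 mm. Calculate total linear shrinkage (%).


TS = (161.7 - 146.1) / 161.7 * 100 = 9.65%

9.65


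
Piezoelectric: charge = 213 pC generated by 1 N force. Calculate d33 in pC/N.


d33 = 213 / 1 = 213.0 pC/N

213.0


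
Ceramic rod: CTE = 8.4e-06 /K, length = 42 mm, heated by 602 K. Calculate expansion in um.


dL = 8.4e-06 * 42 * 602 * 1000 = 212.386 um

212.386


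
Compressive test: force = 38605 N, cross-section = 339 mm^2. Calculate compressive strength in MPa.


CS = 38605 / 339 = 113.9 MPa

113.9


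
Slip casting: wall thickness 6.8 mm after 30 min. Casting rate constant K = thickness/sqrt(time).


K = 6.8 / sqrt(30) = 6.8 / 5.4772 = 1.242 mm/min^0.5

1.242


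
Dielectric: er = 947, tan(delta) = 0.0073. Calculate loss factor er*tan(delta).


Loss = 947 * 0.0073 = 6.913

6.913


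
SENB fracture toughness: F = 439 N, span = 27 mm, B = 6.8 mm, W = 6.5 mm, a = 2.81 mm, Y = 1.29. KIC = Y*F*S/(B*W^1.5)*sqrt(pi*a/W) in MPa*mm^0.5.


KIC = 1.29*439*27/(6.8*6.5^1.5)*sqrt(pi*2.81/6.5) = 158.13

158.13


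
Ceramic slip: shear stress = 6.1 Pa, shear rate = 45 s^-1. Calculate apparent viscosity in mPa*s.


eta = tau/gamma * 1000 = 6.1/45 * 1000 = 135.6 mPa*s

135.6


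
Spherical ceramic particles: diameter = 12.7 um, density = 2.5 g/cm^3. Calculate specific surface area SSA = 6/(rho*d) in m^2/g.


SSA = 6 / (2.5 * 12.7) = 0.189 m^2/g

0.189


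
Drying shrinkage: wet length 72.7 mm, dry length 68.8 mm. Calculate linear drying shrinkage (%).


DS = (72.7 - 68.8) / 72.7 * 100 = 5.36%

5.36


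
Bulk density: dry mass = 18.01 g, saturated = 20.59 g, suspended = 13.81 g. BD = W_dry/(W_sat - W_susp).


BD = 18.01 / (20.59 - 13.81) = 18.01 / 6.78 = 2.656 g/cm^3

2.656


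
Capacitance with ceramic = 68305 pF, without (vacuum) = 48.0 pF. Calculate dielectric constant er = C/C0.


er = 68305 / 48.0 = 1423.02

1423.02


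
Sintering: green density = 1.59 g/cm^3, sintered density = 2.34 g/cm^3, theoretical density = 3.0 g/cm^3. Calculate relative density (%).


Relative = 2.34 / 3.0 * 100 = 78.0%

78.0


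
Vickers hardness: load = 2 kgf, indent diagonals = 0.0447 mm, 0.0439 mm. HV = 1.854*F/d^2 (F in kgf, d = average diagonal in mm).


d_avg = (0.0447+0.0439)/2 = 0.0443 mm
HV = 1.854*2/0.0443^2 = 1889

1889


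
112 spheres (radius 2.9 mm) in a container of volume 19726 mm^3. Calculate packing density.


V_sphere = 4/3*pi*2.9^3 = 102.1604 mm^3
Total V = 112*102.1604 = 11441.9648 mm^3
PD = 11441.9648 / 19726 = 0.58

0.58


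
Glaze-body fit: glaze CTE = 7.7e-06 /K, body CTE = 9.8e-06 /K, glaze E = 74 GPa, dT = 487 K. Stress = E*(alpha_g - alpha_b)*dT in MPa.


Stress = 74*1000*(7.7e-06 - 9.8e-06)*487 = -75.7 MPa

-75.7


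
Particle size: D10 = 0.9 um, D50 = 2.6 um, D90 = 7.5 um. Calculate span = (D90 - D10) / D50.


Span = (7.5 - 0.9) / 2.6 = 6.6 / 2.6 = 2.538

2.538


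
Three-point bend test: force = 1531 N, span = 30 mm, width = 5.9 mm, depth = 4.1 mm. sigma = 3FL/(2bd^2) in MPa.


sigma = 3*1531*30/(2*5.9*4.1^2) = 694.7 MPa

694.7


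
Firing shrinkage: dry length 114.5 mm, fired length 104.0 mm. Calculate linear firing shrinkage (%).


FS = (114.5 - 104.0) / 114.5 * 100 = 9.17%

9.17


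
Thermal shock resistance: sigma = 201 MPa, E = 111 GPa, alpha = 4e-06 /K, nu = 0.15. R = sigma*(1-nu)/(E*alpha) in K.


R = 201*(1-0.15)/(111*1000*4e-06) = 385 K

385


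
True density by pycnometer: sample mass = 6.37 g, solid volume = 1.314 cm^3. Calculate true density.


TD = 6.37 / 1.314 = 4.848 g/cm^3

4.848


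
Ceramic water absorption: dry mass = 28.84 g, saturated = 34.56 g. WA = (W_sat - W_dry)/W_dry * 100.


WA = (34.56 - 28.84) / 28.84 * 100 = 19.83%

19.83


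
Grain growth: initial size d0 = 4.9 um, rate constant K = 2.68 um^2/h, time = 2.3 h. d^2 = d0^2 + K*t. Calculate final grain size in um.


d^2 = 4.9^2 + 2.68*2.3 = 30.174
d = sqrt(30.174) = 5.49 um

5.49


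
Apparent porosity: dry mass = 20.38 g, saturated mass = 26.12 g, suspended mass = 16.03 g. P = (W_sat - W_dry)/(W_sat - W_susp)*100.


P = (26.12 - 20.38) / (26.12 - 16.03) * 100 = 5.74 / 10.09 * 100 = 56.9%

56.9


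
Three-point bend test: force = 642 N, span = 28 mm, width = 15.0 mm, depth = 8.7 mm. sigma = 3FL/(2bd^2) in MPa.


sigma = 3*642*28/(2*15.0*8.7^2) = 23.7 MPa

23.7


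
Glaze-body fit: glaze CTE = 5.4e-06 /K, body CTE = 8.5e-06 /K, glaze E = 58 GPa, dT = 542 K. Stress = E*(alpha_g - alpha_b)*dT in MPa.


Stress = 58*1000*(5.4e-06 - 8.5e-06)*542 = -97.5 MPa

-97.5


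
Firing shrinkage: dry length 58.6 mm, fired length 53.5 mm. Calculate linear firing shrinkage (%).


FS = (58.6 - 53.5) / 58.6 * 100 = 8.7%

8.7


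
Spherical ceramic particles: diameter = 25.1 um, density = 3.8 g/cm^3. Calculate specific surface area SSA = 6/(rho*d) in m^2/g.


SSA = 6 / (3.8 * 25.1) = 0.063 m^2/g

0.063


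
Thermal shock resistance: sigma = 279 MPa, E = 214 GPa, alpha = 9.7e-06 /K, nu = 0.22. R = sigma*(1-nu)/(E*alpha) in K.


R = 279*(1-0.22)/(214*1000*9.7e-06) = 105 K

105


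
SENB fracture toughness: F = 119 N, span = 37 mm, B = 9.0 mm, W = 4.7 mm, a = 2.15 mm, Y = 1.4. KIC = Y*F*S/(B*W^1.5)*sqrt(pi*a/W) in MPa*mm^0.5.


KIC = 1.4*119*37/(9.0*4.7^1.5)*sqrt(pi*2.15/4.7) = 80.58

80.58


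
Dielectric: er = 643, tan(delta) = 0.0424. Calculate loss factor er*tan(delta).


Loss = 643 * 0.0424 = 27.263

27.263


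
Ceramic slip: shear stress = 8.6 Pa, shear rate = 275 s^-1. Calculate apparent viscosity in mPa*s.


eta = tau/gamma * 1000 = 8.6/275 * 1000 = 31.3 mPa*s

31.3


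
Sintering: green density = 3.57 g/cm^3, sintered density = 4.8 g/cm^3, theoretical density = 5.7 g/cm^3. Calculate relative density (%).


Relative = 4.8 / 5.7 * 100 = 84.2%

84.2


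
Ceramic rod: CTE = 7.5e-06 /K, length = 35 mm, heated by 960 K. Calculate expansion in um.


dL = 7.5e-06 * 35 * 960 * 1000 = 252.0 um

252.0


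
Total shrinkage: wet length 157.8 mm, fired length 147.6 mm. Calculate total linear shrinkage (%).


TS = (157.8 - 147.6) / 157.8 * 100 = 6.46%

6.46


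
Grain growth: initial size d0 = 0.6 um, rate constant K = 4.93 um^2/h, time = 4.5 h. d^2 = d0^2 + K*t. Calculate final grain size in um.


d^2 = 0.6^2 + 4.93*4.5 = 22.545
d = sqrt(22.545) = 4.75 um

4.75


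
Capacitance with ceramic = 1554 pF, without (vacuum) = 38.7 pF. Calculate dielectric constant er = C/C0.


er = 1554 / 38.7 = 40.16

40.16


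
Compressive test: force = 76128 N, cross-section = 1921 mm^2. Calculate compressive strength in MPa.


CS = 76128 / 1921 = 39.6 MPa

39.6


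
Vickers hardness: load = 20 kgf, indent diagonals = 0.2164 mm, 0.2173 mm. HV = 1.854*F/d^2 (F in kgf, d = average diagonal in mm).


d_avg = (0.2164+0.2173)/2 = 0.21685 mm
HV = 1.854*20/0.21685^2 = 789

789


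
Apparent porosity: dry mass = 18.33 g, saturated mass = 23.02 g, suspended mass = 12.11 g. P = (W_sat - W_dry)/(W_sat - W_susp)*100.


P = (23.02 - 18.33) / (23.02 - 12.11) * 100 = 4.69 / 10.91 * 100 = 43.0%

43.0


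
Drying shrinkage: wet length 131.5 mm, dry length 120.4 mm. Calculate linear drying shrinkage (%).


DS = (131.5 - 120.4) / 131.5 * 100 = 8.44%

8.44


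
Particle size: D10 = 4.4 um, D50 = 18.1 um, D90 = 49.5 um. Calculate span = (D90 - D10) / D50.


Span = (49.5 - 4.4) / 18.1 = 45.1 / 18.1 = 2.492

2.492


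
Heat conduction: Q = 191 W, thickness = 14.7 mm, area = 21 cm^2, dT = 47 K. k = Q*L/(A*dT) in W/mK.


k = 191*14.7/1000/(21/10000*47) = 28.45 W/mK

28.45


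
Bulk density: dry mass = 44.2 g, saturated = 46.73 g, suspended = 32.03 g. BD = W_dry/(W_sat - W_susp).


BD = 44.2 / (46.73 - 32.03) = 44.2 / 14.7 = 3.007 g/cm^3

3.007


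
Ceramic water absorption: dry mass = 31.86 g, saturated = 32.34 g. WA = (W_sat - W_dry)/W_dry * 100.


WA = (32.34 - 31.86) / 31.86 * 100 = 1.51%

1.51


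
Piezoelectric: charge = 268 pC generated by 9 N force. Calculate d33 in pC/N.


d33 = 268 / 9 = 29.8 pC/N

29.8


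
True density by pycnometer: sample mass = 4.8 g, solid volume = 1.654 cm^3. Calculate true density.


TD = 4.8 / 1.654 = 2.902 g/cm^3

2.902


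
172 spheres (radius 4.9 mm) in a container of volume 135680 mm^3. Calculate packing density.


V_sphere = 4/3*pi*4.9^3 = 492.807 mm^3
Total V = 172*492.807 = 84762.804 mm^3
PD = 84762.804 / 135680 = 0.625

0.625


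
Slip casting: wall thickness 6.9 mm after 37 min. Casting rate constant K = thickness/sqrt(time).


K = 6.9 / sqrt(37) = 6.9 / 6.0828 = 1.134 mm/min^0.5

1.134


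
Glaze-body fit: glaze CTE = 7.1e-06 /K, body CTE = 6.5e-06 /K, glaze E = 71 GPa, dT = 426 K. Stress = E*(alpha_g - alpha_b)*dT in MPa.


Stress = 71*1000*(7.1e-06 - 6.5e-06)*426 = 18.1 MPa

18.1


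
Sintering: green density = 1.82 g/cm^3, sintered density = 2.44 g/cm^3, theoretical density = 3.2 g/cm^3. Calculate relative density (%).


Relative = 2.44 / 3.2 * 100 = 76.3%

76.3


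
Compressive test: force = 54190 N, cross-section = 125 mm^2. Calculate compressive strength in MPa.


CS = 54190 / 125 = 433.5 MPa

433.5


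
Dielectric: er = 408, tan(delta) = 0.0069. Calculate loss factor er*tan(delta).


Loss = 408 * 0.0069 = 2.815

2.815


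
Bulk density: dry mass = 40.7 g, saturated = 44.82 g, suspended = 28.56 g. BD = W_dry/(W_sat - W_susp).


BD = 40.7 / (44.82 - 28.56) = 40.7 / 16.26 = 2.503 g/cm^3

2.503


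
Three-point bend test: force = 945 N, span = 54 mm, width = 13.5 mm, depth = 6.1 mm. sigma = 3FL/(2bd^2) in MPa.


sigma = 3*945*54/(2*13.5*6.1^2) = 152.4 MPa

152.4


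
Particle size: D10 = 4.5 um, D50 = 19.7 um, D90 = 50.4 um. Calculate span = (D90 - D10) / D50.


Span = (50.4 - 4.5) / 19.7 = 45.9 / 19.7 = 2.33

2.33


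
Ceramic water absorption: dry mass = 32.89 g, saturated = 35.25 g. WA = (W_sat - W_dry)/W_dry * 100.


WA = (35.25 - 32.89) / 32.89 * 100 = 7.18%

7.18


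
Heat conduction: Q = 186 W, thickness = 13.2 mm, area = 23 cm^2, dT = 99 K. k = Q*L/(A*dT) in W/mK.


k = 186*13.2/1000/(23/10000*99) = 10.78 W/mK

10.78


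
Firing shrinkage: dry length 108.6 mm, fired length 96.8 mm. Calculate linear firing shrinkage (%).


FS = (108.6 - 96.8) / 108.6 * 100 = 10.87%

10.87


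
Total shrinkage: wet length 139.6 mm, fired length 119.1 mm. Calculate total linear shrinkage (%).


TS = (139.6 - 119.1) / 139.6 * 100 = 14.68%

14.68


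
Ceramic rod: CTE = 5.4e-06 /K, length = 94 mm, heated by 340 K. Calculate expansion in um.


dL = 5.4e-06 * 94 * 340 * 1000 = 172.584 um

172.584


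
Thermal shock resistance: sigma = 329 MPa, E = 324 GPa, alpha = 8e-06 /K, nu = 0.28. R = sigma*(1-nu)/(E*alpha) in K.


R = 329*(1-0.28)/(324*1000*8e-06) = 91 K

91


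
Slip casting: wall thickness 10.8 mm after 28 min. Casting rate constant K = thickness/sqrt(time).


K = 10.8 / sqrt(28) = 10.8 / 5.2915 = 2.041 mm/min^0.5

2.041


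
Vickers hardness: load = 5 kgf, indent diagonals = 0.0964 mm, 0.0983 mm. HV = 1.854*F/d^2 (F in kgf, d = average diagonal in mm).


d_avg = (0.0964+0.0983)/2 = 0.09735 mm
HV = 1.854*5/0.09735^2 = 978

978


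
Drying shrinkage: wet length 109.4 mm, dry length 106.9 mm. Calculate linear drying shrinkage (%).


DS = (109.4 - 106.9) / 109.4 * 100 = 2.29%

2.29


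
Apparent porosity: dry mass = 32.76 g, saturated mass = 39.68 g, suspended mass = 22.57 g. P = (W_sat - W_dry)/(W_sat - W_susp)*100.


P = (39.68 - 32.76) / (39.68 - 22.57) * 100 = 6.92 / 17.11 * 100 = 40.4%

40.4


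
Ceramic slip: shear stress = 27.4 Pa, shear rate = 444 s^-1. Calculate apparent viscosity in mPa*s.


eta = tau/gamma * 1000 = 27.4/444 * 1000 = 61.7 mPa*s

61.7


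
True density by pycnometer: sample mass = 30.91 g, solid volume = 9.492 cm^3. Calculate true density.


TD = 30.91 / 9.492 = 3.256 g/cm^3

3.256


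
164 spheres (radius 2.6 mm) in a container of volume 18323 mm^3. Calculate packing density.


V_sphere = 4/3*pi*2.6^3 = 73.6222 mm^3
Total V = 164*73.6222 = 12074.0408 mm^3
PD = 12074.0408 / 18323 = 0.659

0.659


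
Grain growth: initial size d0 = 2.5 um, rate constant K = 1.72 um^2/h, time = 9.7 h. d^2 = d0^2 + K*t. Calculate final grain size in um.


d^2 = 2.5^2 + 1.72*9.7 = 22.934
d = sqrt(22.934) = 4.79 um

4.79


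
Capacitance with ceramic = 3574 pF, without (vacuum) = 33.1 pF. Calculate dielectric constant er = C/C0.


er = 3574 / 33.1 = 107.98

107.98


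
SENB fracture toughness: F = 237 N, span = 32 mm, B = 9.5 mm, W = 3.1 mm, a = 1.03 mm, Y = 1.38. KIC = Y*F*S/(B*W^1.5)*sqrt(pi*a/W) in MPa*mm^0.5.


KIC = 1.38*237*32/(9.5*3.1^1.5)*sqrt(pi*1.03/3.1) = 206.22

206.22


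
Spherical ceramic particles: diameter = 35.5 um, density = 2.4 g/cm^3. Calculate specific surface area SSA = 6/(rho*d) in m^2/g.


SSA = 6 / (2.4 * 35.5) = 0.07 m^2/g

0.07
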